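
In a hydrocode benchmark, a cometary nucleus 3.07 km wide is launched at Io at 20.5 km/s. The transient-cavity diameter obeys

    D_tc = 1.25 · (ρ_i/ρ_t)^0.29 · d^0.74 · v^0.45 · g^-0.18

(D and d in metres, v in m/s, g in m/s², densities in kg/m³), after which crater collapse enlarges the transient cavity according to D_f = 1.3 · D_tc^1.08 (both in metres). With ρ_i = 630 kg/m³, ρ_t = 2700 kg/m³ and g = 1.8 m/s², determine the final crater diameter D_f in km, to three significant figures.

D_f ≈ 71.4 km

In SI: d = 3070 m, v = 20500 m/s.
(ρ_i/ρ_t)^0.29 = (630/2700)^0.29 = 0.6557
d^0.74 = 3070^0.74 = 380.6
v^0.45 = 20500^0.45 = 87.15
g^-0.18 = 1.8^-0.18 = 0.8996
D_tc = 1.25 × 0.6557 × 380.6 × 87.15 × 0.8996 = 24460 m
D_f = 1.3 × (24460)^1.08 = 71364 m
     = 71.36 km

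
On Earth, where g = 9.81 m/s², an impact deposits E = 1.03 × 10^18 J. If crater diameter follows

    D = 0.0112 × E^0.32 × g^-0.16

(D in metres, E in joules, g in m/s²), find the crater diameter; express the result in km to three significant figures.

D ≈ 4.52 km

E^0.32 = (1.03 × 10^18)^0.32 = 5.809 × 10^5
g^-0.16 = 9.81^-0.16 = 0.6940
D = 0.0112 × 5.809 × 10^5 × 0.6940 = 4515 m
   = 4.515 km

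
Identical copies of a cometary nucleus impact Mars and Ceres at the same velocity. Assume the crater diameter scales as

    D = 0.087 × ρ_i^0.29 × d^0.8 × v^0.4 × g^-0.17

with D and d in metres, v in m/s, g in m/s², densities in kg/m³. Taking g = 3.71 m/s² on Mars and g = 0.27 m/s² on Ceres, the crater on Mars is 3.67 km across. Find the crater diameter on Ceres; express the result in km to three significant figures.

All impactor-dependent factors cancel in the ratio, leaving D_Ceres/D_Mars = (g_Ceres/g_Mars)^-0.17.
(0.27/3.71)^-0.17 = 0.07278^-0.17 = 1.561
D_Ceres = 1.561 × 3.67 km = 5.73 km

D ≈ 5.73 km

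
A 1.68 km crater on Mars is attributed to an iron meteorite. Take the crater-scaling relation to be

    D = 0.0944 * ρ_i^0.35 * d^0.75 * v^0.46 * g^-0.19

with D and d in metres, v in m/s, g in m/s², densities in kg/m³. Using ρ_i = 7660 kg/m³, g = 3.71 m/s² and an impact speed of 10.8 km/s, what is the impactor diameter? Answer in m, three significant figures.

d ≈ 33.5 m

Rearranging for d: d = [D / (0.0944 · 7660^0.35 · 10800^0.46 · 3.71^-0.19)]^(1/0.75).
D = 1680 m.
7660^0.35 = 22.88
10800^0.46 = 71.68
3.71^-0.19 = 0.7795
Denominator = 0.0944 × 22.88 × 71.68 × 0.7795 = 120.7
D / 120.7 = 1680 / 120.7 = 13.92
d = 13.92^(1/0.75) = 13.92^1.3333 = 33.48 m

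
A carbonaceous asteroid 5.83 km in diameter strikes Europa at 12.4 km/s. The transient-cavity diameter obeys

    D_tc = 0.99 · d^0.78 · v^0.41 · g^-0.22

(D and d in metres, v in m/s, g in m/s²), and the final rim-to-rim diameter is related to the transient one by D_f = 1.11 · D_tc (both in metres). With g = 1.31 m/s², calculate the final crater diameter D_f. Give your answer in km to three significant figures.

D_f ≈ 42.7 km

In SI: d = 5830 m, v = 12400 m/s.
d^0.78 = 5830^0.78 = 865.4
v^0.41 = 12400^0.41 = 47.68
g^-0.22 = 1.31^-0.22 = 0.9423
D_tc = 0.99 × 865.4 × 47.68 × 0.9423 = 38490 m
D_f = 1.11 × 38490 = 42724 m
     = 42.72 km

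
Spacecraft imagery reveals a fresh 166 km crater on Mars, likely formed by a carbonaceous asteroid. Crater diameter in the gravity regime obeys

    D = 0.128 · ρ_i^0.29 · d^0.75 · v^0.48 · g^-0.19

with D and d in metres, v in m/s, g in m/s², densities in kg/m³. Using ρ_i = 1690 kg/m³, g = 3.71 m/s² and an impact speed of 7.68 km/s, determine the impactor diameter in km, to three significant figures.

Rearranging for d: d = [D / (0.128 · 1690^0.29 · 7680^0.48 · 3.71^-0.19)]^(1/0.75).
D = 166000 m.
1690^0.29 = 8.632
7680^0.48 = 73.28
3.71^-0.19 = 0.7795
Denominator = 0.128 × 8.632 × 73.28 × 0.7795 = 63.11
D / 63.11 = 166000 / 63.11 = 2630
d = 2630^(1/0.75) = 2630^1.3333 = 36293 m

d ≈ 36.3 km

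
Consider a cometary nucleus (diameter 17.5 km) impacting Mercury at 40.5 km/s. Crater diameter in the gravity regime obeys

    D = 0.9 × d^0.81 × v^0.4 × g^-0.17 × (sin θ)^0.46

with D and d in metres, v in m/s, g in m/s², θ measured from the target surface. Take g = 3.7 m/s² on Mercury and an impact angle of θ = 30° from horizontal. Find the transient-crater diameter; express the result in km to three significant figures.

D ≈ 99.8 km

In SI units: d = 17500 m, v = 40500 m/s.
d^0.81 = 17500^0.81 = 2734
v^0.4 = 40500^0.4 = 69.66
g^-0.17 = 3.7^-0.17 = 0.8006
(sin 30°)^0.46 = 0.5000^0.46 = 0.7270
D = 0.9 × 2734 × 69.66 × 0.8006 × 0.7270 = 99764 m
   = 99.76 km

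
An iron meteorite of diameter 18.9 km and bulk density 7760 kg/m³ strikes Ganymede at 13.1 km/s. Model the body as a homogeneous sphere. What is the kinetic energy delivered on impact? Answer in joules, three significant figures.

d = 18900 m; v = 13100 m/s.
Mass m = (π/6) ρ d³ = (π/6) × 7760 × (18900)³ = 2.743 × 10^16 kg
E = ½ m v² = 0.5 × 2.743 × 10^16 × (13100)² = 2.354 × 10^24 J

E ≈ 2.35 × 10^24 J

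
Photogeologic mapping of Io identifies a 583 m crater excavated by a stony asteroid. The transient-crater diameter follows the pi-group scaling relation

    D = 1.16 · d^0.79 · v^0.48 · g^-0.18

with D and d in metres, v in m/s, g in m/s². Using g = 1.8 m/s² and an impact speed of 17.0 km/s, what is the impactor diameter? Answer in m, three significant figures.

d ≈ 8.07 m

Rearranging for d: d = [D / (1.16 · 17000^0.48 · 1.8^-0.18)]^(1/0.79).
17000^0.48 = 107.3
1.8^-0.18 = 0.8996
Denominator = 1.16 × 107.3 × 0.8996 = 112.0
D / 112.0 = 583 / 112.0 = 5.205
d = 5.205^(1/0.79) = 5.205^1.2658 = 8.069 m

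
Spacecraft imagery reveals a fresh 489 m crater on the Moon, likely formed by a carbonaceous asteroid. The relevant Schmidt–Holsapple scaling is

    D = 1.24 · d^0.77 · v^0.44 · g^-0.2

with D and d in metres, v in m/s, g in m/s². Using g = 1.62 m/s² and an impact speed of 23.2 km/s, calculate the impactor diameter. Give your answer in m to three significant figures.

d ≈ 8.53 m

Rearranging for d: d = [D / (1.24 · 23200^0.44 · 1.62^-0.2)]^(1/0.77).
23200^0.44 = 83.33
1.62^-0.2 = 0.9080
Denominator = 1.24 × 83.33 × 0.9080 = 93.82
D / 93.82 = 489 / 93.82 = 5.212
d = 5.212^(1/0.77) = 5.212^1.2987 = 8.534 m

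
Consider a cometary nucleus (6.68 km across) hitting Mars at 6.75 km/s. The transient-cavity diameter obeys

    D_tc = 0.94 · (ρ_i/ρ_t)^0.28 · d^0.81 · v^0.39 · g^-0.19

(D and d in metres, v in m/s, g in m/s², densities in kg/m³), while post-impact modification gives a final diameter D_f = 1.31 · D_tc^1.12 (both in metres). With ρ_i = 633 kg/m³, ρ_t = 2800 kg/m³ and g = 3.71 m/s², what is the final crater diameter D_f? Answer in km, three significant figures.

D_f ≈ 80.5 km

In SI: d = 6680 m, v = 6750 m/s.
(ρ_i/ρ_t)^0.28 = (633/2800)^0.28 = 0.6595
d^0.81 = 6680^0.81 = 1253
v^0.39 = 6750^0.39 = 31.15
g^-0.19 = 3.71^-0.19 = 0.7795
D_tc = 0.94 × 0.6595 × 1253 × 31.15 × 0.7795 = 18860 m
D_f = 1.31 × (18860)^1.12 = 80515 m
     = 80.52 km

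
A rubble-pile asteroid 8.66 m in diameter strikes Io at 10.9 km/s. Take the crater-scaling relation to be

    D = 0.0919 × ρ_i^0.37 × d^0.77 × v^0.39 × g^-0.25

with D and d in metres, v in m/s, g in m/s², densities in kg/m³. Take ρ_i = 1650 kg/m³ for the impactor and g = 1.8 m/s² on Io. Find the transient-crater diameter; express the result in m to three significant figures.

In SI units: v = 10900 m/s.
ρ_i^0.37 = 1650^0.37 = 15.50
d^0.77 = 8.66^0.77 = 5.271
v^0.39 = 10900^0.39 = 37.55
g^-0.25 = 1.8^-0.25 = 0.8633
D = 0.0919 × 15.50 × 5.271 × 37.55 × 0.8633 = 243.4 m

D ≈ 243 m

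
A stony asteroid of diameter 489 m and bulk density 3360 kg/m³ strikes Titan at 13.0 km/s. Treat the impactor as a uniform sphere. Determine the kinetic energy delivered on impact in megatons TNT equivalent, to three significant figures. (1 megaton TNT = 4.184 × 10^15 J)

v = 13000 m/s.
Mass m = (π/6) ρ d³ = (π/6) × 3360 × (489)³ = 2.057 × 10^11 kg
E = ½ m v² = 0.5 × 2.057 × 10^11 × (13000)² = 1.738 × 10^19 J
   = 1.738 × 10^19 / 4.184×10^15 = 4154 Mt

E ≈ 4150 Mt TNT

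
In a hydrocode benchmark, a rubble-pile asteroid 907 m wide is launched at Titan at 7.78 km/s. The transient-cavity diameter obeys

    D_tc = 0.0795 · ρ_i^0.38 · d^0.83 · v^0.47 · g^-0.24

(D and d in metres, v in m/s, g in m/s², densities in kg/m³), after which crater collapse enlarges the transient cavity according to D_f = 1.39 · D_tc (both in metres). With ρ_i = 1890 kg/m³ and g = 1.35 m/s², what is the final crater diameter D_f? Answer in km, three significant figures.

D_f ≈ 34.7 km

v = 7780 m/s.
ρ_i^0.38 = 1890^0.38 = 17.58
d^0.83 = 907^0.83 = 285.0
v^0.47 = 7780^0.47 = 67.42
g^-0.24 = 1.35^-0.24 = 0.9305
D_tc = 0.0795 × 17.58 × 285.0 × 67.42 × 0.9305 = 24990 m
D_f = 1.39 × 24990 = 34736 m
     = 34.74 km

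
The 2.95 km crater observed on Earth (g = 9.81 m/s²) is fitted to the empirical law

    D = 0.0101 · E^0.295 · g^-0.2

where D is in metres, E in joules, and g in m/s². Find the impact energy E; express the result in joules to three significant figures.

Rearranging: E = [D / (0.0101 · g^-0.2)]^(1/0.295).
D = 2950 m.
g^-0.2 = 9.81^-0.2 = 0.6334
D / (0.0101 × 0.6334) = 2950 / (6.397 × 10^-3) = 4.612 × 10^5
E = (4.612 × 10^5)^3.3898 = 1.583 × 10^19 J

E ≈ 1.58 × 10^19 J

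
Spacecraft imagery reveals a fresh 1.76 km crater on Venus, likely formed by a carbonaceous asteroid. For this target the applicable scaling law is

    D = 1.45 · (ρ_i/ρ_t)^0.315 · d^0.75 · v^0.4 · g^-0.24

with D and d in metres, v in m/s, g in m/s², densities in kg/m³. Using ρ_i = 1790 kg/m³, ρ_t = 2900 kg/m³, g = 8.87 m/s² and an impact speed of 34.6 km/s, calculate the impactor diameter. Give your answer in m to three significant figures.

d ≈ 121 m

Rearranging for d: d = [D / (1.45 · (1790/2900)^0.315 · 34600^0.4 · 8.87^-0.24)]^(1/0.75).
D = 1760 m.
(1790/2900)^0.315 = 0.8590
34600^0.4 = 65.41
8.87^-0.24 = 0.5922
Denominator = 1.45 × 0.8590 × 65.41 × 0.5922 = 48.25
D / 48.25 = 1760 / 48.25 = 36.48
d = 36.48^(1/0.75) = 36.48^1.3333 = 121.0 m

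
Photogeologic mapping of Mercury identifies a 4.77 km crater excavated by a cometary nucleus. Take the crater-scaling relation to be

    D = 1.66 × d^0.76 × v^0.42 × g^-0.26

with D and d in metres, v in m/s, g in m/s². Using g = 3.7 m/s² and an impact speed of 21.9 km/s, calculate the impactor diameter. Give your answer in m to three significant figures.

Rearranging for d: d = [D / (1.66 · 21900^0.42 · 3.7^-0.26)]^(1/0.76).
D = 4770 m.
21900^0.42 = 66.53
3.7^-0.26 = 0.7117
Denominator = 1.66 × 66.53 × 0.7117 = 78.60
D / 78.60 = 4770 / 78.60 = 60.69
d = 60.69^(1/0.76) = 60.69^1.3158 = 221.9 m

d ≈ 222 m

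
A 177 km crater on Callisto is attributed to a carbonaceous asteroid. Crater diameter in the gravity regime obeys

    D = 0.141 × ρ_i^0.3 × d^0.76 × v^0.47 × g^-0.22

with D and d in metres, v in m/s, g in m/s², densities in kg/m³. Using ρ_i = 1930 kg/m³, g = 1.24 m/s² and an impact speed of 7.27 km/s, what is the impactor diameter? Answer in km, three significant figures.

Rearranging for d: d = [D / (0.141 · 1930^0.3 · 7270^0.47 · 1.24^-0.22)]^(1/0.76).
D = 177000 m.
1930^0.3 = 9.675
7270^0.47 = 65.30
1.24^-0.22 = 0.9538
Denominator = 0.141 × 9.675 × 65.30 × 0.9538 = 84.97
D / 84.97 = 177000 / 84.97 = 2083
d = 2083^(1/0.76) = 2083^1.3158 = 23267 m

d ≈ 23.3 km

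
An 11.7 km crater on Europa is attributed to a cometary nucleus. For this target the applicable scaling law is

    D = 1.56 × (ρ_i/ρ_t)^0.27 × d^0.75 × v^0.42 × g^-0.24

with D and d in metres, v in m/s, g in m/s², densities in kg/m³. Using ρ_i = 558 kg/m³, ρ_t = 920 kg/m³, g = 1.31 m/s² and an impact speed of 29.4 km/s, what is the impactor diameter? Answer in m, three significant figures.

d ≈ 603 m

Rearranging for d: d = [D / (1.56 · (558/920)^0.27 · 29400^0.42 · 1.31^-0.24)]^(1/0.75).
D = 11700 m.
(558/920)^0.27 = 0.8737
29400^0.42 = 75.28
1.31^-0.24 = 0.9372
Denominator = 1.56 × 0.8737 × 75.28 × 0.9372 = 96.16
D / 96.16 = 11700 / 96.16 = 121.7
d = 121.7^(1/0.75) = 121.7^1.3333 = 603.0 m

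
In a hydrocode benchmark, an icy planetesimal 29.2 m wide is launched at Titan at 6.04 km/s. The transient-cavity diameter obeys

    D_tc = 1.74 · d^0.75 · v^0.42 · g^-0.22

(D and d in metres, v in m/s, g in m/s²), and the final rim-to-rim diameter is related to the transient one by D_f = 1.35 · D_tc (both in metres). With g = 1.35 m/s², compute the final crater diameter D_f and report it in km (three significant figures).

D_f ≈ 1.07 km

v = 6040 m/s.
d^0.75 = 29.2^0.75 = 12.56
v^0.42 = 6040^0.42 = 38.73
g^-0.22 = 1.35^-0.22 = 0.9361
D_tc = 1.74 × 12.56 × 38.73 × 0.9361 = 792.3 m
D_f = 1.35 × 792.3 = 1070 m
     = 1.070 km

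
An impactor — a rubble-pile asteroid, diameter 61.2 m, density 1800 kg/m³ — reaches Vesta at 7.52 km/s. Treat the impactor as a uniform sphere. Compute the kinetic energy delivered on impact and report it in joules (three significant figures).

E ≈ 6.11 × 10^15 J

v = 7520 m/s.
Mass m = (π/6) ρ d³ = (π/6) × 1800 × (61.2)³ = 2.160 × 10^8 kg
E = ½ m v² = 0.5 × 2.160 × 10^8 × (7520)² = 6.107 × 10^15 J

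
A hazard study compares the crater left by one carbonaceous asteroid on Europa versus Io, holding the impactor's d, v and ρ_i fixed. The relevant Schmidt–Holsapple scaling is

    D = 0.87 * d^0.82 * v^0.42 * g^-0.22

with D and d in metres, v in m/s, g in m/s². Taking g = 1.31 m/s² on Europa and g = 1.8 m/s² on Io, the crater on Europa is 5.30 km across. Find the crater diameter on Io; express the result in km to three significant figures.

All impactor-dependent factors cancel in the ratio, leaving D_Io/D_Europa = (g_Io/g_Europa)^-0.22.
(1.8/1.31)^-0.22 = 1.374^-0.22 = 0.9325
D_Io = 0.9325 × 5.30 km = 4.94 km

D ≈ 4.94 km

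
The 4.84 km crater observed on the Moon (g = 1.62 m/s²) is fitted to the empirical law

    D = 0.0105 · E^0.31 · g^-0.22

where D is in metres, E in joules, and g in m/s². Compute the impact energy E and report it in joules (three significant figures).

Rearranging: E = [D / (0.0105 · g^-0.22)]^(1/0.31).
D = 4840 m.
g^-0.22 = 1.62^-0.22 = 0.8993
D / (0.0105 × 0.8993) = 4840 / (9.443 × 10^-3) = 5.125 × 10^5
E = (5.125 × 10^5)^3.2258 = 2.620 × 10^18 J

E ≈ 2.62 × 10^18 J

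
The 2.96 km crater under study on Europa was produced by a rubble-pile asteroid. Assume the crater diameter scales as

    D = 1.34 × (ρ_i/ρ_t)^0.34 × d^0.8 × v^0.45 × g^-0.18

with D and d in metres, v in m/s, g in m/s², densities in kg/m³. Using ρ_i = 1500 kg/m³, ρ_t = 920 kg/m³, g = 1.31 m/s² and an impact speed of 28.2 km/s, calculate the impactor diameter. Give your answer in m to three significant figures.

Rearranging for d: d = [D / (1.34 · (1500/920)^0.34 · 28200^0.45 · 1.31^-0.18)]^(1/0.8).
D = 2960 m.
(1500/920)^0.34 = 1.181
28200^0.45 = 100.6
1.31^-0.18 = 0.9526
Denominator = 1.34 × 1.181 × 100.6 × 0.9526 = 151.7
D / 151.7 = 2960 / 151.7 = 19.51
d = 19.51^(1/0.8) = 19.51^1.25 = 41.00 m

d ≈ 41.0 m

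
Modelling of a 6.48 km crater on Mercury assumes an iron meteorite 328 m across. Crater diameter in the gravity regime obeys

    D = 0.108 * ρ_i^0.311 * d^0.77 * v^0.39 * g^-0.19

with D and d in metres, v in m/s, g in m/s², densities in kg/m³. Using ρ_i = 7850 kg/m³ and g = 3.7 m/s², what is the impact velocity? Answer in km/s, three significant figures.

v ≈ 28.5 km/s

Rearranging for v: v = [D / (0.108 · 7850^0.311 · 328^0.77 · 3.7^-0.19)]^(1/0.39).
D = 6480 m.
7850^0.311 = 16.27
328^0.77 = 86.54
3.7^-0.19 = 0.7799
Denominator = 0.108 × 16.27 × 86.54 × 0.7799 = 118.6
D / 118.6 = 6480 / 118.6 = 54.64
v = 54.64^(1/0.39) = 54.64^2.5641 = 28520 m/s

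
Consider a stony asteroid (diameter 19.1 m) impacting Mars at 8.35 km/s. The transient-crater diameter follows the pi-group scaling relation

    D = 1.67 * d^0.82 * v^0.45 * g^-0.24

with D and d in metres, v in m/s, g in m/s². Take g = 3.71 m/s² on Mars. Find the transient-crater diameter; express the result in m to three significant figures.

In SI units: v = 8350 m/s.
d^0.82 = 19.1^0.82 = 11.23
v^0.45 = 8350^0.45 = 58.18
g^-0.24 = 3.71^-0.24 = 0.7300
D = 1.67 × 11.23 × 58.18 × 0.7300 = 796.5 m

D ≈ 797 m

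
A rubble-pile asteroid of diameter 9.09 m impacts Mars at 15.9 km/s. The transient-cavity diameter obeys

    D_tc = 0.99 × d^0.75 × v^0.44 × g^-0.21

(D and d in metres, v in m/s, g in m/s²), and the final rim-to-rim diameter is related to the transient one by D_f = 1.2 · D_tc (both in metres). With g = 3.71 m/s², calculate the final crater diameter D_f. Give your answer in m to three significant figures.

D_f ≈ 333 m

v = 15900 m/s.
d^0.75 = 9.09^0.75 = 5.235
v^0.44 = 15900^0.44 = 70.57
g^-0.21 = 3.71^-0.21 = 0.7593
D_tc = 0.99 × 5.235 × 70.57 × 0.7593 = 277.7 m
D_f = 1.2 × 277.7 = 333.2 m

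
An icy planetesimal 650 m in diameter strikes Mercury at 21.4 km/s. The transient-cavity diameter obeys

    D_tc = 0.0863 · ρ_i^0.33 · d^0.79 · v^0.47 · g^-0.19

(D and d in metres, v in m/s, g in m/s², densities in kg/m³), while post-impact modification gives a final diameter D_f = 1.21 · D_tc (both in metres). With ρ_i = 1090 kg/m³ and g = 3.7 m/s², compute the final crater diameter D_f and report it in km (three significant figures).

D_f ≈ 14.8 km

v = 21400 m/s.
ρ_i^0.33 = 1090^0.33 = 10.05
d^0.79 = 650^0.79 = 166.8
v^0.47 = 21400^0.47 = 108.5
g^-0.19 = 3.7^-0.19 = 0.7799
D_tc = 0.0863 × 10.05 × 166.8 × 108.5 × 0.7799 = 12240 m
D_f = 1.21 × 12240 = 14810 m
     = 14.81 km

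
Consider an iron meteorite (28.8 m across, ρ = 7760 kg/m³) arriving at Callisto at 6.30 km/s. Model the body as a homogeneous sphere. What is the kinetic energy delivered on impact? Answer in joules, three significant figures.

v = 6300 m/s.
Mass m = (π/6) ρ d³ = (π/6) × 7760 × (28.8)³ = 9.706 × 10^7 kg
E = ½ m v² = 0.5 × 9.706 × 10^7 × (6300)² = 1.926 × 10^15 J

E ≈ 1.93 × 10^15 J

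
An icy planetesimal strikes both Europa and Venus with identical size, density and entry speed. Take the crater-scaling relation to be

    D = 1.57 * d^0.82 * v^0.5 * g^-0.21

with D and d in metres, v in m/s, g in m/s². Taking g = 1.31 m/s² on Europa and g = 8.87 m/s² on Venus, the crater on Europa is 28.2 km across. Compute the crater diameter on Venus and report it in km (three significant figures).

D ≈ 18.9 km

All impactor-dependent factors cancel in the ratio, leaving D_Venus/D_Europa = (g_Venus/g_Europa)^-0.21.
(8.87/1.31)^-0.21 = 6.771^-0.21 = 0.6692
D_Venus = 0.6692 × 28.2 km = 18.9 km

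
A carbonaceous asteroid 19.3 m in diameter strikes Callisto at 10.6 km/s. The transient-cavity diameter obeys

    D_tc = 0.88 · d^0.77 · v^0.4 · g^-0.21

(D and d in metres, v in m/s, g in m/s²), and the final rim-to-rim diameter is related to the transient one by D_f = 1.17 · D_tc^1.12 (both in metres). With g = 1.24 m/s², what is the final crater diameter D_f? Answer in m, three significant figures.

v = 10600 m/s.
d^0.77 = 19.3^0.77 = 9.770
v^0.4 = 10600^0.4 = 40.75
g^-0.21 = 1.24^-0.21 = 0.9558
D_tc = 0.88 × 9.770 × 40.75 × 0.9558 = 334.9 m
D_f = 1.17 × (334.9)^1.12 = 787.2 m

D_f ≈ 787 m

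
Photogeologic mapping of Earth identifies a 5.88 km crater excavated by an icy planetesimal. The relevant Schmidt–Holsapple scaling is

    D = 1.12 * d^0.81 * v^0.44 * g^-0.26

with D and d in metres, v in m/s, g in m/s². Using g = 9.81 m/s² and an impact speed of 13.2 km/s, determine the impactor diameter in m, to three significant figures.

d ≈ 471 m

Rearranging for d: d = [D / (1.12 · 13200^0.44 · 9.81^-0.26)]^(1/0.81).
D = 5880 m.
13200^0.44 = 65.02
9.81^-0.26 = 0.5523
Denominator = 1.12 × 65.02 × 0.5523 = 40.22
D / 40.22 = 5880 / 40.22 = 146.2
d = 146.2^(1/0.81) = 146.2^1.2346 = 470.8 m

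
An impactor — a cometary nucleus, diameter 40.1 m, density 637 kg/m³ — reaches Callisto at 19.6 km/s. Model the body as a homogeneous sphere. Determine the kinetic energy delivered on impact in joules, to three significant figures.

E ≈ 4.13 × 10^15 J

v = 19600 m/s.
Mass m = (π/6) ρ d³ = (π/6) × 637 × (40.1)³ = 2.151 × 10^7 kg
E = ½ m v² = 0.5 × 2.151 × 10^7 × (19600)² = 4.132 × 10^15 J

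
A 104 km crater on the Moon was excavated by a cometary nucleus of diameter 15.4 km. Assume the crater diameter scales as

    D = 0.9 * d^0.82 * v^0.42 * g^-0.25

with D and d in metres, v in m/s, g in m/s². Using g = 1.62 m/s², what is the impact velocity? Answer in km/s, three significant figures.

v ≈ 10.1 km/s

Rearranging for v: v = [D / (0.9 · 15400^0.82 · 1.62^-0.25)]^(1/0.42).
D = 104000 m.
15400^0.82 = 2715
1.62^-0.25 = 0.8864
Denominator = 0.9 × 2715 × 0.8864 = 2166
D / 2166 = 104000 / 2166 = 48.01
v = 48.01^(1/0.42) = 48.01^2.381 = 10075 m/s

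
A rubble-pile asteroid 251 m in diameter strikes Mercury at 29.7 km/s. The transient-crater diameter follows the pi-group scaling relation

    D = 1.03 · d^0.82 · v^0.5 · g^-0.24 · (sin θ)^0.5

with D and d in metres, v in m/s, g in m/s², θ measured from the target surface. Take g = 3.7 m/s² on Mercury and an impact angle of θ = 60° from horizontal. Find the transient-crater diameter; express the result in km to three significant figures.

D ≈ 11.2 km

In SI units: v = 29700 m/s.
d^0.82 = 251^0.82 = 92.84
v^0.5 = 29700^0.5 = 172.3
g^-0.24 = 3.7^-0.24 = 0.7305
(sin 60°)^0.5 = 0.8660^0.5 = 0.9306
D = 1.03 × 92.84 × 172.3 × 0.7305 × 0.9306 = 11201 m
   = 11.20 km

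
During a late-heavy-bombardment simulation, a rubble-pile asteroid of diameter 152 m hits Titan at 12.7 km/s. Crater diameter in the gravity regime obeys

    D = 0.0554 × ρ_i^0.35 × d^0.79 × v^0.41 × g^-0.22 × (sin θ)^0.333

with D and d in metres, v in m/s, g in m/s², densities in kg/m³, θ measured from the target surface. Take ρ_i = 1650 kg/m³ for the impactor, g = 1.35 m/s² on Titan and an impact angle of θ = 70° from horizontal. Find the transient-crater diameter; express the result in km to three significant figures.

D ≈ 1.73 km

In SI units: v = 12700 m/s.
ρ_i^0.35 = 1650^0.35 = 13.37
d^0.79 = 152^0.79 = 52.92
v^0.41 = 12700^0.41 = 48.15
g^-0.22 = 1.35^-0.22 = 0.9361
(sin 70°)^0.333 = 0.9397^0.333 = 0.9795
D = 0.0554 × 13.37 × 52.92 × 48.15 × 0.9361 × 0.9795 = 1731 m
   = 1.731 km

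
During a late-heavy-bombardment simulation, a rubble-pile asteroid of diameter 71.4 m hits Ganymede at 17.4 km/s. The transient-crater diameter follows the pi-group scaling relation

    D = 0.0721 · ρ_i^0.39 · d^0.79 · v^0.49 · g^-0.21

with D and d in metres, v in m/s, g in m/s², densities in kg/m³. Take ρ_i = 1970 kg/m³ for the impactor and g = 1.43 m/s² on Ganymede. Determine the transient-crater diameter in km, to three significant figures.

In SI units: v = 17400 m/s.
ρ_i^0.39 = 1970^0.39 = 19.27
d^0.79 = 71.4^0.79 = 29.14
v^0.49 = 17400^0.49 = 119.6
g^-0.21 = 1.43^-0.21 = 0.9276
D = 0.0721 × 19.27 × 29.14 × 119.6 × 0.9276 = 4492 m
   = 4.492 km

D ≈ 4.49 km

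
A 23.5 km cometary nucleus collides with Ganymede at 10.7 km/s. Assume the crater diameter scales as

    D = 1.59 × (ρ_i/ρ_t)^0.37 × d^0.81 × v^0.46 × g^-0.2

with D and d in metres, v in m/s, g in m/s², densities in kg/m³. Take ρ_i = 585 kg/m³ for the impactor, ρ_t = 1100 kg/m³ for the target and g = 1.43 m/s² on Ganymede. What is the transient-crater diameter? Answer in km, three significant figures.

In SI units: d = 23500 m, v = 10700 m/s.
(ρ_i/ρ_t)^0.37 = (585/1100)^0.37 = 0.7916
d^0.81 = 23500^0.81 = 3472
v^0.46 = 10700^0.46 = 71.37
g^-0.2 = 1.43^-0.2 = 0.9310
D = 1.59 × 0.7916 × 3472 × 71.37 × 0.9310 = 2.904 × 10^5 m
   = 290.4 km

D ≈ 290 km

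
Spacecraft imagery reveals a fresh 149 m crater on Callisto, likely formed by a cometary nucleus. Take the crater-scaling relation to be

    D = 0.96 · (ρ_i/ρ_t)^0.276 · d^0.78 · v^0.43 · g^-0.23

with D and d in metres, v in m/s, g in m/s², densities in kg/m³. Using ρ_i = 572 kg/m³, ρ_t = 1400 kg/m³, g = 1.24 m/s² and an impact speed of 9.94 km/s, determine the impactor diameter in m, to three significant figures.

d ≈ 5.89 m

Rearranging for d: d = [D / (0.96 · (572/1400)^0.276 · 9940^0.43 · 1.24^-0.23)]^(1/0.78).
(572/1400)^0.276 = 0.7811
9940^0.43 = 52.35
1.24^-0.23 = 0.9517
Denominator = 0.96 × 0.7811 × 52.35 × 0.9517 = 37.36
D / 37.36 = 149 / 37.36 = 3.988
d = 3.988^(1/0.78) = 3.988^1.2821 = 5.892 m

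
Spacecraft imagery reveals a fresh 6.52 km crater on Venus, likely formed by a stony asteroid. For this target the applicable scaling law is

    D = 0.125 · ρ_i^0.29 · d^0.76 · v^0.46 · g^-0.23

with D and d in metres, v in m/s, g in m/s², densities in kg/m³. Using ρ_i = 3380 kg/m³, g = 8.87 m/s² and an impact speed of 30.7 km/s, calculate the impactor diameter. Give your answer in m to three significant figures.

Rearranging for d: d = [D / (0.125 · 3380^0.29 · 30700^0.46 · 8.87^-0.23)]^(1/0.76).
D = 6520 m.
3380^0.29 = 10.55
30700^0.46 = 115.9
8.87^-0.23 = 0.6053
Denominator = 0.125 × 10.55 × 115.9 × 0.6053 = 92.52
D / 92.52 = 6520 / 92.52 = 70.47
d = 70.47^(1/0.76) = 70.47^1.3158 = 270.1 m

d ≈ 270 m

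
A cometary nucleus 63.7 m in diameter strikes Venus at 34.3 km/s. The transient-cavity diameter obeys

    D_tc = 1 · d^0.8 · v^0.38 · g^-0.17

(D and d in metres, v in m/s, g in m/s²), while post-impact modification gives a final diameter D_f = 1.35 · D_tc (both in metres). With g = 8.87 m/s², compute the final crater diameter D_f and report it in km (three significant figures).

v = 34300 m/s.
d^0.8 = 63.7^0.8 = 27.75
v^0.38 = 34300^0.38 = 52.89
g^-0.17 = 8.87^-0.17 = 0.6900
D_tc = 1 × 27.75 × 52.89 × 0.6900 = 1013 m
D_f = 1.35 × 1013 = 1368 m
     = 1.368 km

D_f ≈ 1.37 km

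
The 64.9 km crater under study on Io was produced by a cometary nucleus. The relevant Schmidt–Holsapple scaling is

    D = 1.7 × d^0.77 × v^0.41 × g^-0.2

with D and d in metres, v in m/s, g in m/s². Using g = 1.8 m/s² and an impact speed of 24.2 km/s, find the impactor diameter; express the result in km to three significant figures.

Rearranging for d: d = [D / (1.7 · 24200^0.41 · 1.8^-0.2)]^(1/0.77).
D = 64900 m.
24200^0.41 = 62.71
1.8^-0.2 = 0.8891
Denominator = 1.7 × 62.71 × 0.8891 = 94.78
D / 94.78 = 64900 / 94.78 = 684.7
d = 684.7^(1/0.77) = 684.7^1.2987 = 4814 m

d ≈ 4.81 km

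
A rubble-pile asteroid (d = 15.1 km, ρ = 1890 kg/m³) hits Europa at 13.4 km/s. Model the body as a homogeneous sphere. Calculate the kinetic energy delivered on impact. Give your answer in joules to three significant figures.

E ≈ 3.06 × 10^23 J

d = 15100 m; v = 13400 m/s.
Mass m = (π/6) ρ d³ = (π/6) × 1890 × (15100)³ = 3.407 × 10^15 kg
E = ½ m v² = 0.5 × 3.407 × 10^15 × (13400)² = 3.059 × 10^23 J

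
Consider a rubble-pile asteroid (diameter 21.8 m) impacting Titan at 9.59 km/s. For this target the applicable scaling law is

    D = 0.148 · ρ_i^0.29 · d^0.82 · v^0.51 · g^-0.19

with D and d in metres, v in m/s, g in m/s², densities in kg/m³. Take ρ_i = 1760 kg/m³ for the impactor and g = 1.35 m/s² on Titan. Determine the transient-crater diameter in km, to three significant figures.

In SI units: v = 9590 m/s.
ρ_i^0.29 = 1760^0.29 = 8.734
d^0.82 = 21.8^0.82 = 12.52
v^0.51 = 9590^0.51 = 107.3
g^-0.19 = 1.35^-0.19 = 0.9446
D = 0.148 × 8.734 × 12.52 × 107.3 × 0.9446 = 1640 m
   = 1.640 km

D ≈ 1.64 km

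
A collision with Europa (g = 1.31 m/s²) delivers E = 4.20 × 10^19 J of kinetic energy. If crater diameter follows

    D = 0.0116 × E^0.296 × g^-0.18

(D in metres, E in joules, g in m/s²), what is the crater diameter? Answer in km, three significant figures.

E^0.296 = (4.20 × 10^19)^0.296 = 6.434 × 10^5
g^-0.18 = 1.31^-0.18 = 0.9526
D = 0.0116 × 6.434 × 10^5 × 0.9526 = 7110 m
   = 7.110 km

D ≈ 7.11 km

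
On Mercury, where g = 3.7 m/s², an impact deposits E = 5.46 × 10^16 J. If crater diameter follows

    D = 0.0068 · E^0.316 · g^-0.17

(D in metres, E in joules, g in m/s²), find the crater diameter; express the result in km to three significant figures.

E^0.316 = (5.46 × 10^16)^0.316 = 1.945 × 10^5
g^-0.17 = 3.7^-0.17 = 0.8006
D = 0.0068 × 1.945 × 10^5 × 0.8006 = 1059 m
   = 1.059 km

D ≈ 1.06 km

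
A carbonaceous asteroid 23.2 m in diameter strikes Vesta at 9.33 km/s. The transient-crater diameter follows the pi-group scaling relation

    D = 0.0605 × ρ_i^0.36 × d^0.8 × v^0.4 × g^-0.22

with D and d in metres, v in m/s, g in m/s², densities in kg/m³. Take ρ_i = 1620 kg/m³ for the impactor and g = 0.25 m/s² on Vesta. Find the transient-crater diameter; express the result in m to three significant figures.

D ≈ 562 m

In SI units: v = 9330 m/s.
ρ_i^0.36 = 1620^0.36 = 14.30
d^0.8 = 23.2^0.8 = 12.37
v^0.4 = 9330^0.4 = 38.72
g^-0.22 = 0.25^-0.22 = 1.357
D = 0.0605 × 14.30 × 12.37 × 38.72 × 1.357 = 562.3 m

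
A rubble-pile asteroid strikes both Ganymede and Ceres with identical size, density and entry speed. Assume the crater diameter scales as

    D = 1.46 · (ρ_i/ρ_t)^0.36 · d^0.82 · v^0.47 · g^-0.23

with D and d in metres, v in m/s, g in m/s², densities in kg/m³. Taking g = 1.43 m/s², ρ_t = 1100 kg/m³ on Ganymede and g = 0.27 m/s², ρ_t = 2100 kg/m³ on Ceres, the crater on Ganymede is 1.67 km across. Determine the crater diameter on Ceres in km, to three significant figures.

D ≈ 1.94 km

The impactor-only factors (d, v, ρ_i) cancel in the ratio, leaving D_Ceres/D_Ganymede = (g_Ceres/g_Ganymede)^-0.23 · (ρ_t,Ganymede/ρ_t,Ceres)^0.36.
(0.27/1.43)^-0.23 = 0.1888^-0.23 = 1.467
(1100/2100)^0.36 = 0.5238^0.36 = 0.7923
Ratio = 1.467 × 0.7923 = 1.162
D_Ceres = 1.162 × 1.67 km = 1.94 km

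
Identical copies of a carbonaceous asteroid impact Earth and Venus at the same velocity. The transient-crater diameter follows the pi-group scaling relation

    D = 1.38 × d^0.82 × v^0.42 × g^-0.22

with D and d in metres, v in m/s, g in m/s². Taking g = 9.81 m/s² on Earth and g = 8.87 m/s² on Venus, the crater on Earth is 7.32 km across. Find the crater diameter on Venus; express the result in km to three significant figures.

D ≈ 7.48 km

All impactor-dependent factors cancel in the ratio, leaving D_Venus/D_Earth = (g_Venus/g_Earth)^-0.22.
(8.87/9.81)^-0.22 = 0.9042^-0.22 = 1.022
D_Venus = 1.022 × 7.32 km = 7.48 km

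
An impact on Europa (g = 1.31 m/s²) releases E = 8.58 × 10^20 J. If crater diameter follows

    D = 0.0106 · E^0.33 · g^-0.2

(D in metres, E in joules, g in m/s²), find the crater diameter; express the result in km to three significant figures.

D ≈ 81.3 km

E^0.33 = (8.58 × 10^20)^0.33 = 8.092 × 10^6
g^-0.2 = 1.31^-0.2 = 0.9474
D = 0.0106 × 8.092 × 10^6 × 0.9474 = 81263 m
   = 81.26 km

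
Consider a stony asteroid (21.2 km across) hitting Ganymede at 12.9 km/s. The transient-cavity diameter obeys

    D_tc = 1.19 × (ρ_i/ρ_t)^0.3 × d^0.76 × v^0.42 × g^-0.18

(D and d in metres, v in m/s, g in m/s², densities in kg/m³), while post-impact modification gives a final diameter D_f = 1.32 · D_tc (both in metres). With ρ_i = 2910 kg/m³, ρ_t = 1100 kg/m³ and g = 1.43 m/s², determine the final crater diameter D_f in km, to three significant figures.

In SI: d = 21200 m, v = 12900 m/s.
(ρ_i/ρ_t)^0.3 = (2910/1100)^0.3 = 1.339
d^0.76 = 21200^0.76 = 1941
v^0.42 = 12900^0.42 = 53.27
g^-0.18 = 1.43^-0.18 = 0.9376
D_tc = 1.19 × 1.339 × 1941 × 53.27 × 0.9376 = 1.545 × 10^5 m
D_f = 1.32 × 1.545 × 10^5 = 2.039 × 10^5 m
     = 203.9 km

D_f ≈ 204 km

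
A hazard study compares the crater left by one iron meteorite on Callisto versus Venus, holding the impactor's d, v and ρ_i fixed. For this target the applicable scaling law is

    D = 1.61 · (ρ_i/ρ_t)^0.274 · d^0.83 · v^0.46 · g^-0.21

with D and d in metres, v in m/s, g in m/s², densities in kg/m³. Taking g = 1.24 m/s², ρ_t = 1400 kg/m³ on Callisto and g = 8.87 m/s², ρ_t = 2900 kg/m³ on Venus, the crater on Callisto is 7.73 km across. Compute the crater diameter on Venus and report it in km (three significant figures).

The impactor-only factors (d, v, ρ_i) cancel in the ratio, leaving D_Venus/D_Callisto = (g_Venus/g_Callisto)^-0.21 · (ρ_t,Callisto/ρ_t,Venus)^0.274.
(8.87/1.24)^-0.21 = 7.153^-0.21 = 0.6615
(1400/2900)^0.274 = 0.4828^0.274 = 0.8191
Ratio = 0.6615 × 0.8191 = 0.5418
D_Venus = 0.5418 × 7.73 km = 4.19 km

D ≈ 4.19 km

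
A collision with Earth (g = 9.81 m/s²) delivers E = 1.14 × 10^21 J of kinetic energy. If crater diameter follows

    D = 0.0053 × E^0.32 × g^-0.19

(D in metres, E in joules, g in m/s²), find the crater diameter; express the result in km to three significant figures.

D ≈ 18.8 km

E^0.32 = (1.14 × 10^21)^0.32 = 5.473 × 10^6
g^-0.19 = 9.81^-0.19 = 0.6480
D = 0.0053 × 5.473 × 10^6 × 0.6480 = 18796 m
   = 18.80 km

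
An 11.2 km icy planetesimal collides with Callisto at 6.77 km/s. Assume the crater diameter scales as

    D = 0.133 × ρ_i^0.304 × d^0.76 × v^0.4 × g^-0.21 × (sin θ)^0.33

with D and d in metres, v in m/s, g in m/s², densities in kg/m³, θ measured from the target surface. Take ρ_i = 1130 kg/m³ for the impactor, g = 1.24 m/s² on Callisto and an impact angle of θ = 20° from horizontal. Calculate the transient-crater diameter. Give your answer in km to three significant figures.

D ≈ 30.8 km

In SI units: d = 11200 m, v = 6770 m/s.
ρ_i^0.304 = 1130^0.304 = 8.475
d^0.76 = 11200^0.76 = 1195
v^0.4 = 6770^0.4 = 34.06
g^-0.21 = 1.24^-0.21 = 0.9558
(sin 20°)^0.33 = 0.3420^0.33 = 0.7018
D = 0.133 × 8.475 × 1195 × 34.06 × 0.9558 × 0.7018 = 30774 m
   = 30.77 km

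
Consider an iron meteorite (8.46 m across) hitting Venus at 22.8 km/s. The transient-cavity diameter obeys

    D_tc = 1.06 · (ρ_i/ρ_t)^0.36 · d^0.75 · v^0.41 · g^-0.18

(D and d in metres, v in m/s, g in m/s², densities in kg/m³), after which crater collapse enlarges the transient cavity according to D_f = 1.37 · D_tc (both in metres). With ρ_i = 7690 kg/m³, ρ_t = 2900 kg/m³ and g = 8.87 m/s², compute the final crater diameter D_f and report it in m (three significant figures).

v = 22800 m/s.
(ρ_i/ρ_t)^0.36 = (7690/2900)^0.36 = 1.421
d^0.75 = 8.46^0.75 = 4.961
v^0.41 = 22800^0.41 = 61.20
g^-0.18 = 8.87^-0.18 = 0.6751
D_tc = 1.06 × 1.421 × 4.961 × 61.20 × 0.6751 = 308.7 m
D_f = 1.37 × 308.7 = 422.9 m

D_f ≈ 423 m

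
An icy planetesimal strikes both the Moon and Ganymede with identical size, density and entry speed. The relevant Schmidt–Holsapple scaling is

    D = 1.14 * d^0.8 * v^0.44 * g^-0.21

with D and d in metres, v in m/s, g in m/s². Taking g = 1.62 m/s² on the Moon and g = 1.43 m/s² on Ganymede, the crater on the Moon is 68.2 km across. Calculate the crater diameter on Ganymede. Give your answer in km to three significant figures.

D ≈ 70.0 km

All impactor-dependent factors cancel in the ratio, leaving D_Ganymede/D_Moon = (g_Ganymede/g_Moon)^-0.21.
(1.43/1.62)^-0.21 = 0.8827^-0.21 = 1.027
D_Ganymede = 1.027 × 68.2 km = 70.0 km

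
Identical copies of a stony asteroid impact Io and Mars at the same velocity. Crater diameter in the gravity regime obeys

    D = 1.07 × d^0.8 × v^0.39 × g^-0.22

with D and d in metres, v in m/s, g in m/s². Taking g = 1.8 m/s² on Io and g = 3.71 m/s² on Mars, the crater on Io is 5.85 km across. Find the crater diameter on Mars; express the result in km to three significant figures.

D ≈ 4.99 km

All impactor-dependent factors cancel in the ratio, leaving D_Mars/D_Io = (g_Mars/g_Io)^-0.22.
(3.71/1.8)^-0.22 = 2.061^-0.22 = 0.8529
D_Mars = 0.8529 × 5.85 km = 4.99 km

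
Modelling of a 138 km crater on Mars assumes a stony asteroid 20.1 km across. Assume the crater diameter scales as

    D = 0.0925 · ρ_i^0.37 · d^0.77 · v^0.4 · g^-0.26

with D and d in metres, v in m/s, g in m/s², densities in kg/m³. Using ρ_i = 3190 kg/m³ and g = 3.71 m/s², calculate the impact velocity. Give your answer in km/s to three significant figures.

Rearranging for v: v = [D / (0.0925 · 3190^0.37 · 20100^0.77 · 3.71^-0.26)]^(1/0.4).
D = 138000 m.
3190^0.37 = 19.79
20100^0.77 = 2058
3.71^-0.26 = 0.7112
Denominator = 0.0925 × 19.79 × 2058 × 0.7112 = 2679
D / 2679 = 138000 / 2679 = 51.51
v = 51.51^(1/0.4) = 51.51^2.5 = 19043 m/s

v ≈ 19.0 km/s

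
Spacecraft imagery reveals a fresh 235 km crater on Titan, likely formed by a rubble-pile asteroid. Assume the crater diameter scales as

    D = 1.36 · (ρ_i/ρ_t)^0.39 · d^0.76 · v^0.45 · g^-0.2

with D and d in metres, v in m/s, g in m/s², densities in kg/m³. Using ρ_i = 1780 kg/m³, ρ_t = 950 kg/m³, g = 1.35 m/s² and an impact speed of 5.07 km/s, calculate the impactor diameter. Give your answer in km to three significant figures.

Rearranging for d: d = [D / (1.36 · (1780/950)^0.39 · 5070^0.45 · 1.35^-0.2)]^(1/0.76).
D = 235000 m.
(1780/950)^0.39 = 1.277
5070^0.45 = 46.48
1.35^-0.2 = 0.9417
Denominator = 1.36 × 1.277 × 46.48 × 0.9417 = 76.02
D / 76.02 = 235000 / 76.02 = 3091
d = 3091^(1/0.76) = 3091^1.3158 = 39109 m

d ≈ 39.1 km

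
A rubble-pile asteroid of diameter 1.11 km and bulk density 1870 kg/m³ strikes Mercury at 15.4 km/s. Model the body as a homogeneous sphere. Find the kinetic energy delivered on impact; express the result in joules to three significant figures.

d = 1110 m; v = 15400 m/s.
Mass m = (π/6) ρ d³ = (π/6) × 1870 × (1110)³ = 1.339 × 10^12 kg
E = ½ m v² = 0.5 × 1.339 × 10^12 × (15400)² = 1.588 × 10^20 J

E ≈ 1.59 × 10^20 J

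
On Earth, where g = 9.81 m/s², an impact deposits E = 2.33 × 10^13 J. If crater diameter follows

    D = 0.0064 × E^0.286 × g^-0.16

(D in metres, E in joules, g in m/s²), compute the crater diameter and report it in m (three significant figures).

D ≈ 29.6 m

E^0.286 = (2.33 × 10^13)^0.286 = 6.654 × 10^3
g^-0.16 = 9.81^-0.16 = 0.6940
D = 0.0064 × 6.654 × 10^3 × 0.6940 = 29.55 m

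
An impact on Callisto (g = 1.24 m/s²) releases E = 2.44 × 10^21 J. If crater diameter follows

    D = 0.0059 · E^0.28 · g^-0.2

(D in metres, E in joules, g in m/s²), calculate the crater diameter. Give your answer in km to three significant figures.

E^0.28 = (2.44 × 10^21)^0.28 = 9.738 × 10^5
g^-0.2 = 1.24^-0.2 = 0.9579
D = 0.0059 × 9.738 × 10^5 × 0.9579 = 5504 m
   = 5.504 km

D ≈ 5.50 km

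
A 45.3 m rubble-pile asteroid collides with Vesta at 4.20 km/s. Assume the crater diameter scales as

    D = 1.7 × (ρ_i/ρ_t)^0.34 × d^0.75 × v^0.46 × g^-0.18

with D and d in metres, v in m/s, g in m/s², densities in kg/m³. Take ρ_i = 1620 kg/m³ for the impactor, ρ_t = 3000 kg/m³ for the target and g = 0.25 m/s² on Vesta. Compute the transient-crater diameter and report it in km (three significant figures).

In SI units: v = 4200 m/s.
(ρ_i/ρ_t)^0.34 = (1620/3000)^0.34 = 0.8110
d^0.75 = 45.3^0.75 = 17.46
v^0.46 = 4200^0.46 = 46.42
g^-0.18 = 0.25^-0.18 = 1.283
D = 1.7 × 0.8110 × 17.46 × 46.42 × 1.283 = 1434 m
   = 1.434 km

D ≈ 1.43 km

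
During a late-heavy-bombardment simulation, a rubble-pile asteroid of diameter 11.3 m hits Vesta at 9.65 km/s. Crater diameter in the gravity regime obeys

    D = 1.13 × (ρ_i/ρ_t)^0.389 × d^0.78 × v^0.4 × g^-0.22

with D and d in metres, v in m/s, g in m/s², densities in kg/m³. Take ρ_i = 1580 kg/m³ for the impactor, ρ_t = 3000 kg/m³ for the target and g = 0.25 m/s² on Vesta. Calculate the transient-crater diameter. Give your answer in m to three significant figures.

D ≈ 311 m

In SI units: v = 9650 m/s.
(ρ_i/ρ_t)^0.389 = (1580/3000)^0.389 = 0.7793
d^0.78 = 11.3^0.78 = 6.628
v^0.4 = 9650^0.4 = 39.25
g^-0.22 = 0.25^-0.22 = 1.357
D = 1.13 × 0.7793 × 6.628 × 39.25 × 1.357 = 310.9 m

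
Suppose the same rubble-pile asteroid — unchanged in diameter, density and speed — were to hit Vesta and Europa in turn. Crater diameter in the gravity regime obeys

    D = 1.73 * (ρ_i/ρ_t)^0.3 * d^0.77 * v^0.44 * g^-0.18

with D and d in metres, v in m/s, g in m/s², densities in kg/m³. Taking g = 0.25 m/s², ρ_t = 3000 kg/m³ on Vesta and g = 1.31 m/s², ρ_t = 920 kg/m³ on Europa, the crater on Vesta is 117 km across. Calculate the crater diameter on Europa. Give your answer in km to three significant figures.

The impactor-only factors (d, v, ρ_i) cancel in the ratio, leaving D_Europa/D_Vesta = (g_Europa/g_Vesta)^-0.18 · (ρ_t,Vesta/ρ_t,Europa)^0.3.
(1.31/0.25)^-0.18 = 5.240^-0.18 = 0.7422
(3000/920)^0.3 = 3.261^0.3 = 1.426
Ratio = 0.7422 × 1.426 = 1.058
D_Europa = 1.058 × 117 km = 124 km

D ≈ 124 km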